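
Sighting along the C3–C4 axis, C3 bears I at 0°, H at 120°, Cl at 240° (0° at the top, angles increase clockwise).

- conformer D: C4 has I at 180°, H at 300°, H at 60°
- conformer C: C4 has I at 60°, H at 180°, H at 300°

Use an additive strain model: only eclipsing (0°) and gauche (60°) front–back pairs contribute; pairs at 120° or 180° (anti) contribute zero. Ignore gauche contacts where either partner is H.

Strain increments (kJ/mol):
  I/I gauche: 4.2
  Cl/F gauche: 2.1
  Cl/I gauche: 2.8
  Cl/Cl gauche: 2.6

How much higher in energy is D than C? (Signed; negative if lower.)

-1.4 kJ/mol

D (staggered): Cl–I gauche; 2.8 = 2.8 kJ/mol.
C (staggered): I–I gauche; 4.2 = 4.2 kJ/mol.
E(D) − E(C) = 2.8 − 4.2 = -1.4 kJ/mol.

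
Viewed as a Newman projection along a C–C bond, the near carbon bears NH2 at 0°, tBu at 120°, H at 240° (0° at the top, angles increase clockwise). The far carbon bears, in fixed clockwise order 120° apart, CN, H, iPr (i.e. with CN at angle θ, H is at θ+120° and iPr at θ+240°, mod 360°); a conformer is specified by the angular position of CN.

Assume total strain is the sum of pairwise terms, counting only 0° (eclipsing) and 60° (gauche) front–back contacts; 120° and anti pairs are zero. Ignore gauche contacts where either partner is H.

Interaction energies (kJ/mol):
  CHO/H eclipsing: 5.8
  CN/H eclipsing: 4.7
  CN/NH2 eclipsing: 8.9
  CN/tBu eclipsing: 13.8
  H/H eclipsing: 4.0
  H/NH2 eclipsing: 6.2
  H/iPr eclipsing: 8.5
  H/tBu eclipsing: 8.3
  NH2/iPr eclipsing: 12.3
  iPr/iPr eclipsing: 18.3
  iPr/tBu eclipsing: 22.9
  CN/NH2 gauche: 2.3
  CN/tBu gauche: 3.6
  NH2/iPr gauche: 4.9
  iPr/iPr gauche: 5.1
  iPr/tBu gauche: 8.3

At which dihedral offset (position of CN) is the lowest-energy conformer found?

300°

CN at 0° is eclipsed. NH2 at 0° is eclipsed with CN at 0° (8.9); tBu at 120° is eclipsed with H at 120° (8.3); H at 240° is eclipsed with iPr at 240° (8.5). Total 25.7 kJ/mol.
CN at 60° is staggered. NH2 at 0° is gauche with CN at 60° (2.3); NH2 at 0° is gauche with iPr at 300° (4.9); tBu at 120° is gauche with CN at 60° (3.6). Total 10.8 kJ/mol.
CN at 120° is eclipsed. NH2 at 0° is eclipsed with iPr at 0° (12.3); tBu at 120° is eclipsed with CN at 120° (13.8); H at 240° is eclipsed with H at 240° (4.0). Total 30.1 kJ/mol.
CN at 180° is staggered. NH2 at 0° is gauche with iPr at 60° (4.9); tBu at 120° is gauche with CN at 180° (3.6); tBu at 120° is gauche with iPr at 60° (8.3). Total 16.8 kJ/mol.
CN at 240° is eclipsed. NH2 at 0° is eclipsed with H at 0° (6.2); tBu at 120° is eclipsed with iPr at 120° (22.9); H at 240° is eclipsed with CN at 240° (4.7). Total 33.8 kJ/mol.
CN at 300° is staggered. NH2 at 0° is gauche with CN at 300° (2.3); tBu at 120° is gauche with iPr at 180° (8.3). Total 10.6 kJ/mol.
The minimum (10.6 kJ/mol) occurs with CN at 300°.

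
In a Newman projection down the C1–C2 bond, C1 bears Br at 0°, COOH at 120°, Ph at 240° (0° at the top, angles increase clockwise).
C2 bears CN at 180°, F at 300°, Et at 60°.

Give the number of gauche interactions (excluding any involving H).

Non-H gauche pairs: Br(0°)/F(300°); Br(0°)/Et(60°); COOH(120°)/CN(180°); COOH(120°)/Et(60°); Ph(240°)/CN(180°); Ph(240°)/F(300°) — 6 interactions.

6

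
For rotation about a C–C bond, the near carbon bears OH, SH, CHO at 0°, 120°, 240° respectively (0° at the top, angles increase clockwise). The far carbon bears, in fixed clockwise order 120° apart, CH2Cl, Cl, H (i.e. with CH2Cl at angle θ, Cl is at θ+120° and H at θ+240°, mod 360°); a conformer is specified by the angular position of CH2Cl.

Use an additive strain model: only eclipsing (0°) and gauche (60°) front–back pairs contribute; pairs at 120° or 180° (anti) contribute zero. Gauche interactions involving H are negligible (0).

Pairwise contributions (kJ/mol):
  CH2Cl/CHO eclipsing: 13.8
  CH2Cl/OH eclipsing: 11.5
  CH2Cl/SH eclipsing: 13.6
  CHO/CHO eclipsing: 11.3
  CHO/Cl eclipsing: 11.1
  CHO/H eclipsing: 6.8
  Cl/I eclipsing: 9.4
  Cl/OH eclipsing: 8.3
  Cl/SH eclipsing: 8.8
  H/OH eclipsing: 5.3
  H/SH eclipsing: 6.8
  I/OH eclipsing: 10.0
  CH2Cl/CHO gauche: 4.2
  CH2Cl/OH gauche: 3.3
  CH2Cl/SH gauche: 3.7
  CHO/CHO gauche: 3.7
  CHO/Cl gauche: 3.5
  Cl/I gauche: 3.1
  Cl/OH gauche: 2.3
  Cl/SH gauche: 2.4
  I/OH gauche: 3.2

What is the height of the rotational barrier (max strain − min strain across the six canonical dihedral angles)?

CH2Cl at 0° is eclipsed. OH at 0° is eclipsed with CH2Cl at 0° (11.5); SH at 120° is eclipsed with Cl at 120° (8.8); CHO at 240° is eclipsed with H at 240° (6.8). Total 27.1 kJ/mol.
CH2Cl at 60° is staggered. OH at 0° is gauche with CH2Cl at 60° (3.3); SH at 120° is gauche with CH2Cl at 60° (3.7); SH at 120° is gauche with Cl at 180° (2.4); CHO at 240° is gauche with Cl at 180° (3.5). Total 12.9 kJ/mol.
CH2Cl at 120° is eclipsed. OH at 0° is eclipsed with H at 0° (5.3); SH at 120° is eclipsed with CH2Cl at 120° (13.6); CHO at 240° is eclipsed with Cl at 240° (11.1). Total 30.0 kJ/mol.
CH2Cl at 180° is staggered. OH at 0° is gauche with Cl at 300° (2.3); SH at 120° is gauche with CH2Cl at 180° (3.7); CHO at 240° is gauche with CH2Cl at 180° (4.2); CHO at 240° is gauche with Cl at 300° (3.5). Total 13.7 kJ/mol.
CH2Cl at 240° is eclipsed. OH at 0° is eclipsed with Cl at 0° (8.3); SH at 120° is eclipsed with H at 120° (6.8); CHO at 240° is eclipsed with CH2Cl at 240° (13.8). Total 28.9 kJ/mol.
CH2Cl at 300° is staggered. OH at 0° is gauche with CH2Cl at 300° (3.3); OH at 0° is gauche with Cl at 60° (2.3); SH at 120° is gauche with Cl at 60° (2.4); CHO at 240° is gauche with CH2Cl at 300° (4.2). Total 12.2 kJ/mol.
Max at 120° (30.0 kJ/mol), min at 300° (12.2 kJ/mol); barrier = 17.8 kJ/mol.

17.8 kJ/mol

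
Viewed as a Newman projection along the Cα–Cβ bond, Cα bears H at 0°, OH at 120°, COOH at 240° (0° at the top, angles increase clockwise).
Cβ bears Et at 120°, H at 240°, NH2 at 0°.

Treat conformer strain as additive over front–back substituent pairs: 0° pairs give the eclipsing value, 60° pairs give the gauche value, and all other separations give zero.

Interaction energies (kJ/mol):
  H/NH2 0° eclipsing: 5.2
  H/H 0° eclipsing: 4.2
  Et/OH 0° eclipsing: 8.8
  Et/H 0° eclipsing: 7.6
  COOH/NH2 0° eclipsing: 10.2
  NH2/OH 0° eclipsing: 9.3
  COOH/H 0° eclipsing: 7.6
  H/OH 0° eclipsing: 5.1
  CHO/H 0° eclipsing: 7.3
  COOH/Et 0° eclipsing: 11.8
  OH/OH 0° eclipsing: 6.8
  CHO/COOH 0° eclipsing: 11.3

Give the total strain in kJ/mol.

This conformer (eclipsed): H–NH2 eclipsed, OH–Et eclipsed, COOH–H eclipsed; 5.2 + 8.8 + 7.6 = 21.6 kJ/mol.

21.6 kJ/mol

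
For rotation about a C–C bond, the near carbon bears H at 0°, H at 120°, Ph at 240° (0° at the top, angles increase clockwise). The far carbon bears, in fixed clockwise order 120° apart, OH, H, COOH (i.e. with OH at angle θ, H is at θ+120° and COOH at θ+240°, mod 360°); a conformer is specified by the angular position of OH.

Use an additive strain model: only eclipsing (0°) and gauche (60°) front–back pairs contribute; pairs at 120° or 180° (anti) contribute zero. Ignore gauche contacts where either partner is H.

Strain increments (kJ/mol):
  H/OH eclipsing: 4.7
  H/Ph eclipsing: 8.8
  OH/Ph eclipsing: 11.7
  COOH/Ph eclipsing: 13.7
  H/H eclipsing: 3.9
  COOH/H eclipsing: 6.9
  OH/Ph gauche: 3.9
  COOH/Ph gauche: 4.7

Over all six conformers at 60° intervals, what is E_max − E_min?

OH at 0° (eclipsed): H–OH eclipsed, H–H eclipsed, Ph–COOH eclipsed; 4.7 + 3.9 + 13.7 = 22.3 kJ/mol.
OH at 60° (staggered): Ph–COOH gauche; 4.7 = 4.7 kJ/mol.
OH at 120° (eclipsed): H–COOH eclipsed, H–OH eclipsed, Ph–H eclipsed; 6.9 + 4.7 + 8.8 = 20.4 kJ/mol.
OH at 180° (staggered): Ph–OH gauche; 3.9 = 3.9 kJ/mol.
OH at 240° (eclipsed): H–H eclipsed, H–COOH eclipsed, Ph–OH eclipsed; 3.9 + 6.9 + 11.7 = 22.5 kJ/mol.
OH at 300° (staggered): Ph–OH gauche, Ph–COOH gauche; 3.9 + 4.7 = 8.6 kJ/mol.
Max at 240° (22.5 kJ/mol), min at 180° (3.9 kJ/mol); barrier = 18.6 kJ/mol.

18.6 kJ/mol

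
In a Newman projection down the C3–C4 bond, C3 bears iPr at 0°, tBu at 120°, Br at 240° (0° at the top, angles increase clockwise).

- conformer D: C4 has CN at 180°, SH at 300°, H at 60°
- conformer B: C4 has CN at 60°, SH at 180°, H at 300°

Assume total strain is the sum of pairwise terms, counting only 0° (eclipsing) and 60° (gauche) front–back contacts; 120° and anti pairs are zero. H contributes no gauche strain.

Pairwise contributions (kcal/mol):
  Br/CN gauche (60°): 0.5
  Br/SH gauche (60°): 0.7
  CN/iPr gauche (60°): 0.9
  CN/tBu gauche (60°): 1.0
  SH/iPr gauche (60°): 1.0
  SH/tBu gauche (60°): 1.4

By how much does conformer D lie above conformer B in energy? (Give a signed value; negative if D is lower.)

D (staggered): iPr(0°)/SH(300°) gauche 1.0; tBu(120°)/CN(180°) gauche 1.0; Br(240°)/CN(180°) gauche 0.5; Br(240°)/SH(300°) gauche 0.7 → 3.2 kcal/mol.
B (staggered): iPr(0°)/CN(60°) gauche 0.9; tBu(120°)/CN(60°) gauche 1.0; tBu(120°)/SH(180°) gauche 1.4; Br(240°)/SH(180°) gauche 0.7 → 4.0 kcal/mol.
E(D) − E(B) = 3.2 − 4.0 = -0.8 kcal/mol.

-0.8 kcal/mol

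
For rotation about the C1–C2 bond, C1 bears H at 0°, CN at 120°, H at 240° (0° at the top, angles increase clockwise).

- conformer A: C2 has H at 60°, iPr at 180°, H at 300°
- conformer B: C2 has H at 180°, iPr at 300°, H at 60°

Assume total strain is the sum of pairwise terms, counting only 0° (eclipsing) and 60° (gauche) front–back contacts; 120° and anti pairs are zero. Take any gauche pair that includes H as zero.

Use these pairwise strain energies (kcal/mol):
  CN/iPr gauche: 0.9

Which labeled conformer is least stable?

A (staggered): CN(120°)/iPr(180°) gauche 0.9 → 0.9 kcal/mol.
B (staggered): no non-H gauche contacts → 0.0 kcal/mol.
A has the highest total (0.9 kcal/mol).

A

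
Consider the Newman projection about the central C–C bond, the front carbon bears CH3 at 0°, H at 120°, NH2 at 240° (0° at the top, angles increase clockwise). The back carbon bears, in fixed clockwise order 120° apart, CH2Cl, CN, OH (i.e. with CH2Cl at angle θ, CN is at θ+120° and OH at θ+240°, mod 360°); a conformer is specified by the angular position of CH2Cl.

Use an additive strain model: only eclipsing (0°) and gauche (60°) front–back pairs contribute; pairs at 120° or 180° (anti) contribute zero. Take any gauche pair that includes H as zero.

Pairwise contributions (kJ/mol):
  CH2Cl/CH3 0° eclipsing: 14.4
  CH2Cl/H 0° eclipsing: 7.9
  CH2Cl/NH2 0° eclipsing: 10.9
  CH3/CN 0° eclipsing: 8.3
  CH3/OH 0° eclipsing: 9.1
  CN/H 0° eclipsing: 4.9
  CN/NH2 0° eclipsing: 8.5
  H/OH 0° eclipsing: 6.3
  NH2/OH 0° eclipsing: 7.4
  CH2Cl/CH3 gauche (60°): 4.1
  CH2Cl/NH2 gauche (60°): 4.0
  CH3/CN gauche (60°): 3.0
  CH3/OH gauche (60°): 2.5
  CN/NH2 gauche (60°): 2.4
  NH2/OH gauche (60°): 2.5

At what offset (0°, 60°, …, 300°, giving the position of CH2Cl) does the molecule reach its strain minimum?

CH2Cl at 0° (eclipsed): CH3–CH2Cl eclipsed, H–CN eclipsed, NH2–OH eclipsed; 14.4 + 4.9 + 7.4 = 26.7 kJ/mol.
CH2Cl at 60° (staggered): CH3–CH2Cl gauche, CH3–OH gauche, NH2–CN gauche, NH2–OH gauche; 4.1 + 2.5 + 2.4 + 2.5 = 11.5 kJ/mol.
CH2Cl at 120° (eclipsed): CH3–OH eclipsed, H–CH2Cl eclipsed, NH2–CN eclipsed; 9.1 + 7.9 + 8.5 = 25.5 kJ/mol.
CH2Cl at 180° (staggered): CH3–CN gauche, CH3–OH gauche, NH2–CH2Cl gauche, NH2–CN gauche; 3.0 + 2.5 + 4.0 + 2.4 = 11.9 kJ/mol.
CH2Cl at 240° (eclipsed): CH3–CN eclipsed, H–OH eclipsed, NH2–CH2Cl eclipsed; 8.3 + 6.3 + 10.9 = 25.5 kJ/mol.
CH2Cl at 300° (staggered): CH3–CH2Cl gauche, CH3–CN gauche, NH2–CH2Cl gauche, NH2–OH gauche; 4.1 + 3.0 + 4.0 + 2.5 = 13.6 kJ/mol.
The minimum (11.5 kJ/mol) occurs with CH2Cl at 60°.

60°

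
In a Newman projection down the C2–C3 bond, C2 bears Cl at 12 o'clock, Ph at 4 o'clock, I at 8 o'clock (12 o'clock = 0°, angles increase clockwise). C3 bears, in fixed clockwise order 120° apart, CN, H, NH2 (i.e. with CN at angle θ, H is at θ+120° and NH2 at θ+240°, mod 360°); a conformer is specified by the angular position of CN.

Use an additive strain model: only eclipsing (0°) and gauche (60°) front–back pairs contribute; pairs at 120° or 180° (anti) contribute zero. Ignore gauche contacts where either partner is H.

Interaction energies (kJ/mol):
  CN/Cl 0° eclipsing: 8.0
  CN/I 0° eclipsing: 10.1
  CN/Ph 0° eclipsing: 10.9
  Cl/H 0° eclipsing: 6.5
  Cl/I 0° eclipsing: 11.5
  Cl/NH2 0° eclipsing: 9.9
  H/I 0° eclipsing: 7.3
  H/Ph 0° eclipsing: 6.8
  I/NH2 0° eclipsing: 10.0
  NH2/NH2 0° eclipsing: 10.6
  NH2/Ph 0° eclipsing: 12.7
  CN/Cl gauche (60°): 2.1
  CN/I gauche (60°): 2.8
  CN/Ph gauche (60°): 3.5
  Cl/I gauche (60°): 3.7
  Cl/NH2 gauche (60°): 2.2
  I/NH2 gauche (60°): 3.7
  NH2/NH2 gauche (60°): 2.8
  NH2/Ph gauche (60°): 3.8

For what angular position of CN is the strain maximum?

CN at 0° is eclipsed. Cl at 0° is eclipsed with CN at 0° (8.0); Ph at 120° is eclipsed with H at 120° (6.8); I at 240° is eclipsed with NH2 at 240° (10.0). Total 24.8 kJ/mol.
CN at 60° is staggered. Cl at 0° is gauche with CN at 60° (2.1); Cl at 0° is gauche with NH2 at 300° (2.2); Ph at 120° is gauche with CN at 60° (3.5); I at 240° is gauche with NH2 at 300° (3.7). Total 11.5 kJ/mol.
CN at 120° is eclipsed. Cl at 0° is eclipsed with NH2 at 0° (9.9); Ph at 120° is eclipsed with CN at 120° (10.9); I at 240° is eclipsed with H at 240° (7.3). Total 28.1 kJ/mol.
CN at 180° is staggered. Cl at 0° is gauche with NH2 at 60° (2.2); Ph at 120° is gauche with CN at 180° (3.5); Ph at 120° is gauche with NH2 at 60° (3.8); I at 240° is gauche with CN at 180° (2.8). Total 12.3 kJ/mol.
CN at 240° is eclipsed. Cl at 0° is eclipsed with H at 0° (6.5); Ph at 120° is eclipsed with NH2 at 120° (12.7); I at 240° is eclipsed with CN at 240° (10.1). Total 29.3 kJ/mol.
CN at 300° is staggered. Cl at 0° is gauche with CN at 300° (2.1); Ph at 120° is gauche with NH2 at 180° (3.8); I at 240° is gauche with CN at 300° (2.8); I at 240° is gauche with NH2 at 180° (3.7). Total 12.4 kJ/mol.
The maximum (29.3 kJ/mol) occurs with CN at 240°.

240°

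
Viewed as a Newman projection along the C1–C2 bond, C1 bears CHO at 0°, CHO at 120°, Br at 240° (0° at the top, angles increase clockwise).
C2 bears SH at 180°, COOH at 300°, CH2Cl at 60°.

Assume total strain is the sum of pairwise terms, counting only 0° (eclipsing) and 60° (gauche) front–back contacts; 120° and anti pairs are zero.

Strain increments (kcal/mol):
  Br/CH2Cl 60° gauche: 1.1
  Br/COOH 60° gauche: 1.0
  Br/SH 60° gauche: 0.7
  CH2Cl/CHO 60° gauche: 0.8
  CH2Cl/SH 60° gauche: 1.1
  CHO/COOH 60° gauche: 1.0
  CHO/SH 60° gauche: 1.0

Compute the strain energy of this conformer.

This conformer (staggered): CHO–COOH gauche, CHO–CH2Cl gauche, CHO–SH gauche, CHO–CH2Cl gauche, Br–SH gauche, Br–COOH gauche; 1.0 + 0.8 + 1.0 + 0.8 + 0.7 + 1.0 = 5.3 kcal/mol.

5.3 kcal/mol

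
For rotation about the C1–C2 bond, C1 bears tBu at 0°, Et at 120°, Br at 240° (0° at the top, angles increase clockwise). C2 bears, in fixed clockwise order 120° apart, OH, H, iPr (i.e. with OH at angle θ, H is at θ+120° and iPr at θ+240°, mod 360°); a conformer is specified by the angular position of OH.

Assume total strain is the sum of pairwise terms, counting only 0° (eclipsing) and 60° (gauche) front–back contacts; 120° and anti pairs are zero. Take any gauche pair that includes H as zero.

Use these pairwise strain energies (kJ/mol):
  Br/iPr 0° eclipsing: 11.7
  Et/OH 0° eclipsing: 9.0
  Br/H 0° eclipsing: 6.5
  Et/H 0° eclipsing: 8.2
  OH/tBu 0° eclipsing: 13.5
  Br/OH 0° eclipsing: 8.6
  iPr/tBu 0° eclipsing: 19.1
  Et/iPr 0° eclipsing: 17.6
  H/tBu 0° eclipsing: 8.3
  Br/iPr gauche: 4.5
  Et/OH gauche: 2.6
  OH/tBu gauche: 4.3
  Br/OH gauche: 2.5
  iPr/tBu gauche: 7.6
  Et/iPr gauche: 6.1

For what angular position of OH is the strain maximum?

OH at 0° is eclipsed. tBu at 0° is eclipsed with OH at 0° (13.5); Et at 120° is eclipsed with H at 120° (8.2); Br at 240° is eclipsed with iPr at 240° (11.7). Total 33.4 kJ/mol.
OH at 60° is staggered. tBu at 0° is gauche with OH at 60° (4.3); tBu at 0° is gauche with iPr at 300° (7.6); Et at 120° is gauche with OH at 60° (2.6); Br at 240° is gauche with iPr at 300° (4.5). Total 19.0 kJ/mol.
OH at 120° is eclipsed. tBu at 0° is eclipsed with iPr at 0° (19.1); Et at 120° is eclipsed with OH at 120° (9.0); Br at 240° is eclipsed with H at 240° (6.5). Total 34.6 kJ/mol.
OH at 180° is staggered. tBu at 0° is gauche with iPr at 60° (7.6); Et at 120° is gauche with OH at 180° (2.6); Et at 120° is gauche with iPr at 60° (6.1); Br at 240° is gauche with OH at 180° (2.5). Total 18.8 kJ/mol.
OH at 240° is eclipsed. tBu at 0° is eclipsed with H at 0° (8.3); Et at 120° is eclipsed with iPr at 120° (17.6); Br at 240° is eclipsed with OH at 240° (8.6). Total 34.5 kJ/mol.
OH at 300° is staggered. tBu at 0° is gauche with OH at 300° (4.3); Et at 120° is gauche with iPr at 180° (6.1); Br at 240° is gauche with OH at 300° (2.5); Br at 240° is gauche with iPr at 180° (4.5). Total 17.4 kJ/mol.
The maximum (34.6 kJ/mol) occurs with OH at 120°.

120°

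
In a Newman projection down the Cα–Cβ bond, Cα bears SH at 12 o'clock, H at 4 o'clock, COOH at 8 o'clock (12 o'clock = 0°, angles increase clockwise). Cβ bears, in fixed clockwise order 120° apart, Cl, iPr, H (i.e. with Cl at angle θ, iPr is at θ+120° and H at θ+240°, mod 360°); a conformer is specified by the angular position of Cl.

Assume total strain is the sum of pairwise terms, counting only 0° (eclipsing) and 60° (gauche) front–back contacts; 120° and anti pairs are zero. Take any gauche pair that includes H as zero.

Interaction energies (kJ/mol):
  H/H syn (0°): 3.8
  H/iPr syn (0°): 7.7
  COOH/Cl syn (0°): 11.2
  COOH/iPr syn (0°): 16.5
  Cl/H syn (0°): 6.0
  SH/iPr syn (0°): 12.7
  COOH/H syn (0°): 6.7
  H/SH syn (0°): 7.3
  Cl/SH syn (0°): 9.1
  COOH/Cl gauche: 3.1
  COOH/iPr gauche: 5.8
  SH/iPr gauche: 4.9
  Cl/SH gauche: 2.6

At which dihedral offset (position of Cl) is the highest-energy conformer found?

Cl at 0° is eclipsed. SH at 0° is eclipsed with Cl at 0° (9.1); H at 120° is eclipsed with iPr at 120° (7.7); COOH at 240° is eclipsed with H at 240° (6.7). Total 23.5 kJ/mol.
Cl at 60° is staggered. SH at 0° is gauche with Cl at 60° (2.6); COOH at 240° is gauche with iPr at 180° (5.8). Total 8.4 kJ/mol.
Cl at 120° is eclipsed. SH at 0° is eclipsed with H at 0° (7.3); H at 120° is eclipsed with Cl at 120° (6.0); COOH at 240° is eclipsed with iPr at 240° (16.5). Total 29.8 kJ/mol.
Cl at 180° is staggered. SH at 0° is gauche with iPr at 300° (4.9); COOH at 240° is gauche with Cl at 180° (3.1); COOH at 240° is gauche with iPr at 300° (5.8). Total 13.8 kJ/mol.
Cl at 240° is eclipsed. SH at 0° is eclipsed with iPr at 0° (12.7); H at 120° is eclipsed with H at 120° (3.8); COOH at 240° is eclipsed with Cl at 240° (11.2). Total 27.7 kJ/mol.
Cl at 300° is staggered. SH at 0° is gauche with Cl at 300° (2.6); SH at 0° is gauche with iPr at 60° (4.9); COOH at 240° is gauche with Cl at 300° (3.1). Total 10.6 kJ/mol.
The maximum (29.8 kJ/mol) occurs with Cl at 120°.

120°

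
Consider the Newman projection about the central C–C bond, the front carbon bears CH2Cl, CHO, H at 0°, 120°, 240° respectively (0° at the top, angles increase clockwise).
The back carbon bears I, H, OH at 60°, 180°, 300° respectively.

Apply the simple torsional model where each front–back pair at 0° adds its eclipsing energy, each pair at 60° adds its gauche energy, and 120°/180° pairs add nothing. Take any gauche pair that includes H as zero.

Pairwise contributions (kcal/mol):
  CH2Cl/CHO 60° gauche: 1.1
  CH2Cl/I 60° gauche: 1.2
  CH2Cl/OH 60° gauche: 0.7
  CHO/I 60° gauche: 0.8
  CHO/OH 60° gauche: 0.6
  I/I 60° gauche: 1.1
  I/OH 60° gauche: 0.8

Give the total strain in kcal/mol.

This conformer (staggered): CH2Cl–I gauche, CH2Cl–OH gauche, CHO–I gauche; 1.2 + 0.7 + 0.8 = 2.7 kcal/mol.

2.7 kcal/mol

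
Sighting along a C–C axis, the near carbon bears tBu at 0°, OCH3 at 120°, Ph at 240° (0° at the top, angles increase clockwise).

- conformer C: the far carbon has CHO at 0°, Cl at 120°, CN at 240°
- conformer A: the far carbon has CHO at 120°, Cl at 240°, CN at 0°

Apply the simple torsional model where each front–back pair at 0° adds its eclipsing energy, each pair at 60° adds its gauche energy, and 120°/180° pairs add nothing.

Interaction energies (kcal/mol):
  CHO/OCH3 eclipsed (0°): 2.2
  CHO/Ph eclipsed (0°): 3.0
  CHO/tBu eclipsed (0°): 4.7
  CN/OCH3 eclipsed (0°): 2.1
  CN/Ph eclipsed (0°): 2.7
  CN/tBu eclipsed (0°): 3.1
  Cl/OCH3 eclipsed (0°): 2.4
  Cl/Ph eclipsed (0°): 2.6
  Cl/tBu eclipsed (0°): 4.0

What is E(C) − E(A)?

C (eclipsed): tBu(0°)/CHO(0°) eclipsed 4.7; OCH3(120°)/Cl(120°) eclipsed 2.4; Ph(240°)/CN(240°) eclipsed 2.7 → 9.8 kcal/mol.
A (eclipsed): tBu(0°)/CN(0°) eclipsed 3.1; OCH3(120°)/CHO(120°) eclipsed 2.2; Ph(240°)/Cl(240°) eclipsed 2.6 → 7.9 kcal/mol.
E(C) − E(A) = 9.8 − 7.9 = +1.9 kcal/mol.

+1.9 kcal/mol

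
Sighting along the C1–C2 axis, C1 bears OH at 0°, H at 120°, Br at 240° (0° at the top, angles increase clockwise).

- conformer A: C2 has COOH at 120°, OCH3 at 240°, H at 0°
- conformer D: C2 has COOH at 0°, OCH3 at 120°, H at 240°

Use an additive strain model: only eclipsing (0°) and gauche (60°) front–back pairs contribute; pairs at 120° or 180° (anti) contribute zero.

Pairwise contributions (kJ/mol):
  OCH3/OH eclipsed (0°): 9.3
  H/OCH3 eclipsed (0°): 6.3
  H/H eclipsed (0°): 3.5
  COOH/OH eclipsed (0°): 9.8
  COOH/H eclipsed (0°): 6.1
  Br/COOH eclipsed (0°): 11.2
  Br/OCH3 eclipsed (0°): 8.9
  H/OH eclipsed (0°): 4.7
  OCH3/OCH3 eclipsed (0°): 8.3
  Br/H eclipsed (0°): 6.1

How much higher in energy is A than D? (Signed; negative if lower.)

-2.5 kJ/mol

A (eclipsed): OH–H eclipsed, H–COOH eclipsed, Br–OCH3 eclipsed; 4.7 + 6.1 + 8.9 = 19.7 kJ/mol.
D (eclipsed): OH–COOH eclipsed, H–OCH3 eclipsed, Br–H eclipsed; 9.8 + 6.3 + 6.1 = 22.2 kJ/mol.
E(A) − E(D) = 19.7 − 22.2 = -2.5 kJ/mol.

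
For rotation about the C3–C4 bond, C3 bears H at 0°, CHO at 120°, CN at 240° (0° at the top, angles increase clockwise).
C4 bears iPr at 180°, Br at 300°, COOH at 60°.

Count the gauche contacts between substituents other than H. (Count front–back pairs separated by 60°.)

Non-H gauche pairs: CHO(120°)/iPr(180°); CHO(120°)/COOH(60°); CN(240°)/iPr(180°); CN(240°)/Br(300°) — 4 interactions.

4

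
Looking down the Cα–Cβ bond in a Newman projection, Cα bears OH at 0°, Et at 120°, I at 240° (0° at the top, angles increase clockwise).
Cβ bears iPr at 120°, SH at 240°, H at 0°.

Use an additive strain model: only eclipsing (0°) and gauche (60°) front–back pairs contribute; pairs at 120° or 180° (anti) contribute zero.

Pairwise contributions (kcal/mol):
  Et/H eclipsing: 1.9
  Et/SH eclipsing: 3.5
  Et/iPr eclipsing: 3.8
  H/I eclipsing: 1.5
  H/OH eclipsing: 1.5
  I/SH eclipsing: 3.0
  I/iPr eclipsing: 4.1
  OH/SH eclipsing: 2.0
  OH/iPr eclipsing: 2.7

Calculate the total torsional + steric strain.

8.3 kcal/mol

This conformer (eclipsed): OH(0°)/H(0°) eclipsed 1.5; Et(120°)/iPr(120°) eclipsed 3.8; I(240°)/SH(240°) eclipsed 3.0 → 8.3 kcal/mol.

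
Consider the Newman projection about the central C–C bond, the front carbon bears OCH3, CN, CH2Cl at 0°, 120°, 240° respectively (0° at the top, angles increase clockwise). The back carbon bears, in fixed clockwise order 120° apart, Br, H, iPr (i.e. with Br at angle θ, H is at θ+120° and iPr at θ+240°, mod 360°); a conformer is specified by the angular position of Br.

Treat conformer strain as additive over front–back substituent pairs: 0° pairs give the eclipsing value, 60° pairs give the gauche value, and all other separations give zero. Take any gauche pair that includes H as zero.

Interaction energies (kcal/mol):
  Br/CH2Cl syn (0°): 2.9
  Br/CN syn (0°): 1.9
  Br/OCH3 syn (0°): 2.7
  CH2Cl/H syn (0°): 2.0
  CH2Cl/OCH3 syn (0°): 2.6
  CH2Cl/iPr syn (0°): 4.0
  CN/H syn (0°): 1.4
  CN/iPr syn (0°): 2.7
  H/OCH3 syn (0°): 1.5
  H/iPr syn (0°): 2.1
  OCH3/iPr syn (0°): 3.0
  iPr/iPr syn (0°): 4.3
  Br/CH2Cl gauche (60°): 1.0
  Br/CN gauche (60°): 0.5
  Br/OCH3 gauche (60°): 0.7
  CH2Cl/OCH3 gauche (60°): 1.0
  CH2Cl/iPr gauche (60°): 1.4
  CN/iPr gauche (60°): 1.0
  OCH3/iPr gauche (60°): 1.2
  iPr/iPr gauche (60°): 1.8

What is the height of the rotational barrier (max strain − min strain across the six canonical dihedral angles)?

4.4 kcal/mol

Br at 0° is eclipsed. OCH3 at 0° is eclipsed with Br at 0° (2.7); CN at 120° is eclipsed with H at 120° (1.4); CH2Cl at 240° is eclipsed with iPr at 240° (4.0). Total 8.1 kcal/mol.
Br at 60° is staggered. OCH3 at 0° is gauche with Br at 60° (0.7); OCH3 at 0° is gauche with iPr at 300° (1.2); CN at 120° is gauche with Br at 60° (0.5); CH2Cl at 240° is gauche with iPr at 300° (1.4). Total 3.8 kcal/mol.
Br at 120° is eclipsed. OCH3 at 0° is eclipsed with iPr at 0° (3.0); CN at 120° is eclipsed with Br at 120° (1.9); CH2Cl at 240° is eclipsed with H at 240° (2.0). Total 6.9 kcal/mol.
Br at 180° is staggered. OCH3 at 0° is gauche with iPr at 60° (1.2); CN at 120° is gauche with Br at 180° (0.5); CN at 120° is gauche with iPr at 60° (1.0); CH2Cl at 240° is gauche with Br at 180° (1.0). Total 3.7 kcal/mol.
Br at 240° is eclipsed. OCH3 at 0° is eclipsed with H at 0° (1.5); CN at 120° is eclipsed with iPr at 120° (2.7); CH2Cl at 240° is eclipsed with Br at 240° (2.9). Total 7.1 kcal/mol.
Br at 300° is staggered. OCH3 at 0° is gauche with Br at 300° (0.7); CN at 120° is gauche with iPr at 180° (1.0); CH2Cl at 240° is gauche with Br at 300° (1.0); CH2Cl at 240° is gauche with iPr at 180° (1.4). Total 4.1 kcal/mol.
Max at 0° (8.1 kcal/mol), min at 180° (3.7 kcal/mol); barrier = 4.4 kcal/mol.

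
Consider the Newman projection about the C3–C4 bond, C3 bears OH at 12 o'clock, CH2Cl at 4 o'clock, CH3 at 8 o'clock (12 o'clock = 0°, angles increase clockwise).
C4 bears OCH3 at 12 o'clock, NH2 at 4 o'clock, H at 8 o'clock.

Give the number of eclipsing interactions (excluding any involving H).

2

Non-H eclipsing pairs: OH(0°)/OCH3(0°); CH2Cl(120°)/NH2(120°) — 2 interactions.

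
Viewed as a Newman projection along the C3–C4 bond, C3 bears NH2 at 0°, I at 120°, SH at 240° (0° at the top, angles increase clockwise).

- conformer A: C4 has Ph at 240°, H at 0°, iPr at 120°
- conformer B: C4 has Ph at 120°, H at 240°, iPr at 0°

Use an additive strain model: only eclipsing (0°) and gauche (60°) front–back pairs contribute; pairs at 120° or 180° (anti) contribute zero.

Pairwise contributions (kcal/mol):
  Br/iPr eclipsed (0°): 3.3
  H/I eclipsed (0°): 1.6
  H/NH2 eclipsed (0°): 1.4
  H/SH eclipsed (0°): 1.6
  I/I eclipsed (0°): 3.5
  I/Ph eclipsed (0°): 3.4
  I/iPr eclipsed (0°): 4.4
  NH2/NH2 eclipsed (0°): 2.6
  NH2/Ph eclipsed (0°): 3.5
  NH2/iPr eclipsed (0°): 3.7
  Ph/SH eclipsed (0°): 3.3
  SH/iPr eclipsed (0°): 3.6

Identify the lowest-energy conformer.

B

A (eclipsed): NH2(0°)/H(0°) eclipsed 1.4; I(120°)/iPr(120°) eclipsed 4.4; SH(240°)/Ph(240°) eclipsed 3.3 → 9.1 kcal/mol.
B (eclipsed): NH2(0°)/iPr(0°) eclipsed 3.7; I(120°)/Ph(120°) eclipsed 3.4; SH(240°)/H(240°) eclipsed 1.6 → 8.7 kcal/mol.
B has the lowest total (8.7 kcal/mol).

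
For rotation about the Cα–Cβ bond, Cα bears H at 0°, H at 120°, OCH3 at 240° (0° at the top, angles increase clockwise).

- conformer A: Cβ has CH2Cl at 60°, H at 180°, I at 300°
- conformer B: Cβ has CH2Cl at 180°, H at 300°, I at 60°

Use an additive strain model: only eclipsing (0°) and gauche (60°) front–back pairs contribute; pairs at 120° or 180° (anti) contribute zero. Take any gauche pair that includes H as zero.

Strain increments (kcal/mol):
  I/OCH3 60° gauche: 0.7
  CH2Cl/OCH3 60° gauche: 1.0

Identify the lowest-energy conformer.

A (staggered): OCH3–I gauche; 0.7 = 0.7 kcal/mol.
B (staggered): OCH3–CH2Cl gauche; 1.0 = 1.0 kcal/mol.
A has the lowest total (0.7 kcal/mol).

A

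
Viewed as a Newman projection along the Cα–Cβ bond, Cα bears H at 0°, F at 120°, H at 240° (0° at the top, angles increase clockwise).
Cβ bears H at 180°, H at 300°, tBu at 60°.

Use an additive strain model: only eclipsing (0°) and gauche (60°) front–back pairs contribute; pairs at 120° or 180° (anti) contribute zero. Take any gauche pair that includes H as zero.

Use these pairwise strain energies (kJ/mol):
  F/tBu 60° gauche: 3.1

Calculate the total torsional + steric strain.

This conformer (staggered): F(120°)/tBu(60°) gauche 3.1 → 3.1 kJ/mol.

3.1 kJ/mol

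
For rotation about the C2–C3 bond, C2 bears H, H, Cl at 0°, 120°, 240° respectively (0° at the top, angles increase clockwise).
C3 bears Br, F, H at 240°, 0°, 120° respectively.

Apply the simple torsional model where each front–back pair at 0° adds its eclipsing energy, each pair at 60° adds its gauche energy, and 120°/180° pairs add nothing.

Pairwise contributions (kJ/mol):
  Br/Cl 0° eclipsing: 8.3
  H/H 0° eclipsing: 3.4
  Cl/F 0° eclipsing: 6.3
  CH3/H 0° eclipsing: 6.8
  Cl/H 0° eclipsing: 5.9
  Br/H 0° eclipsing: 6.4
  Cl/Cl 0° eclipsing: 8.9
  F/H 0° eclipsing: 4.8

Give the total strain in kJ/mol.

16.5 kJ/mol

This conformer (eclipsed): H–F eclipsed, H–H eclipsed, Cl–Br eclipsed; 4.8 + 3.4 + 8.3 = 16.5 kJ/mol.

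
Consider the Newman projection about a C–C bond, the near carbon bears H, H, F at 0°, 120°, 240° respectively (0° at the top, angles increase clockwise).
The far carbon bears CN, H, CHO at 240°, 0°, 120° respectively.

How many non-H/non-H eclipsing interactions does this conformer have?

Non-H eclipsing pairs: F(240°)/CN(240°) — 1 interaction.

1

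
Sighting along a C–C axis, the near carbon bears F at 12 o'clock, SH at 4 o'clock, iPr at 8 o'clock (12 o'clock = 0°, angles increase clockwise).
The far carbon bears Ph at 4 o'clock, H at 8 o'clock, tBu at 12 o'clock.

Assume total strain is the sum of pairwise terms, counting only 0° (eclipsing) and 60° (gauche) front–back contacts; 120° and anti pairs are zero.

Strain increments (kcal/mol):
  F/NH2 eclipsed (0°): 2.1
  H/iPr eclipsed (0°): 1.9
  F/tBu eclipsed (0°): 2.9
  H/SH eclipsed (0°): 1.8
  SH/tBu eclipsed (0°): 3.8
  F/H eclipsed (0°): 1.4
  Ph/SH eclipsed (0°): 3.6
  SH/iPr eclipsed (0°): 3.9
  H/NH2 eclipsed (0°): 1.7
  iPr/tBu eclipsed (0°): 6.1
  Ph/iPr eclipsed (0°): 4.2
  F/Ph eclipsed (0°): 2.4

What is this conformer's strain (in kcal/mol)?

This conformer (eclipsed): F(0°)/tBu(0°) eclipsed 2.9; SH(120°)/Ph(120°) eclipsed 3.6; iPr(240°)/H(240°) eclipsed 1.9 → 8.4 kcal/mol.

8.4 kcal/mol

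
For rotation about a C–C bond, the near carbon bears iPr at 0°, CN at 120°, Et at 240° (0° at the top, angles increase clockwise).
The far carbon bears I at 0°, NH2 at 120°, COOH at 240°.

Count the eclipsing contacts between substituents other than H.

Non-H eclipsing pairs: iPr(0°)/I(0°); CN(120°)/NH2(120°); Et(240°)/COOH(240°) — 3 interactions.

3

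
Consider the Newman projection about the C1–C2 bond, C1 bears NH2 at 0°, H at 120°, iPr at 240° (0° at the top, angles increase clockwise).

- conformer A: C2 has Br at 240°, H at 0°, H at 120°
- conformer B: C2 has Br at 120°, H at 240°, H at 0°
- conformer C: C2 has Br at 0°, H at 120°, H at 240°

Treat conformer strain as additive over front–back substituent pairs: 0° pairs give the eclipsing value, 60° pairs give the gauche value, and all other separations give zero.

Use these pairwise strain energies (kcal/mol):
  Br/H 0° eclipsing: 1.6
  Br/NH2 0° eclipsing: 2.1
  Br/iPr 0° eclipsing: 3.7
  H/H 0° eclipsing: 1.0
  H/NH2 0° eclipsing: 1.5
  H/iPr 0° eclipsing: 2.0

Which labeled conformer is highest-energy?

A is eclipsed. NH2 at 0° is eclipsed with H at 0° (1.5); H at 120° is eclipsed with H at 120° (1.0); iPr at 240° is eclipsed with Br at 240° (3.7). Total 6.2 kcal/mol.
B is eclipsed. NH2 at 0° is eclipsed with H at 0° (1.5); H at 120° is eclipsed with Br at 120° (1.6); iPr at 240° is eclipsed with H at 240° (2.0). Total 5.1 kcal/mol.
C is eclipsed. NH2 at 0° is eclipsed with Br at 0° (2.1); H at 120° is eclipsed with H at 120° (1.0); iPr at 240° is eclipsed with H at 240° (2.0). Total 5.1 kcal/mol.
A has the highest total (6.2 kcal/mol).

A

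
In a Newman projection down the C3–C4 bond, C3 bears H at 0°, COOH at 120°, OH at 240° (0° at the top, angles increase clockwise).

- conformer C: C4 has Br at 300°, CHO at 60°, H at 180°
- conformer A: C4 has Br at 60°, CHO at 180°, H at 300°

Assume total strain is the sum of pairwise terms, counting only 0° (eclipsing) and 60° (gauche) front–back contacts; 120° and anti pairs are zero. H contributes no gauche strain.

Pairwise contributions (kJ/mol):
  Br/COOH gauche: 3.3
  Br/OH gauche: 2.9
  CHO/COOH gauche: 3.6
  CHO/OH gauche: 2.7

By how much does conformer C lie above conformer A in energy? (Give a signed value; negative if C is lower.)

C is staggered. COOH at 120° is gauche with CHO at 60° (3.6); OH at 240° is gauche with Br at 300° (2.9). Total 6.5 kJ/mol.
A is staggered. COOH at 120° is gauche with Br at 60° (3.3); COOH at 120° is gauche with CHO at 180° (3.6); OH at 240° is gauche with CHO at 180° (2.7). Total 9.6 kJ/mol.
E(C) − E(A) = 6.5 − 9.6 = -3.1 kJ/mol.

-3.1 kJ/mol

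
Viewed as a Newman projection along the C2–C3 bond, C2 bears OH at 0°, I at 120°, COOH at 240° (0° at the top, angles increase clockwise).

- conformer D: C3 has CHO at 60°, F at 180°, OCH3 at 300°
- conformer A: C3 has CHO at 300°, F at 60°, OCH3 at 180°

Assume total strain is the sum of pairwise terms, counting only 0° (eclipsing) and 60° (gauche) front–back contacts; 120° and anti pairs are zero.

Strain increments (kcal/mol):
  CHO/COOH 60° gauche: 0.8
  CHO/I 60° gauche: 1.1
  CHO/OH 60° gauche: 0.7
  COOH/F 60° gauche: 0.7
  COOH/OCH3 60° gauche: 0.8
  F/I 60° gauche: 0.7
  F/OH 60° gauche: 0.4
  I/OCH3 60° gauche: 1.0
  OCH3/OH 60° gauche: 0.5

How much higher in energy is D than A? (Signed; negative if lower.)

D is staggered. OH at 0° is gauche with CHO at 60° (0.7); OH at 0° is gauche with OCH3 at 300° (0.5); I at 120° is gauche with CHO at 60° (1.1); I at 120° is gauche with F at 180° (0.7); COOH at 240° is gauche with F at 180° (0.7); COOH at 240° is gauche with OCH3 at 300° (0.8). Total 4.5 kcal/mol.
A is staggered. OH at 0° is gauche with CHO at 300° (0.7); OH at 0° is gauche with F at 60° (0.4); I at 120° is gauche with F at 60° (0.7); I at 120° is gauche with OCH3 at 180° (1.0); COOH at 240° is gauche with CHO at 300° (0.8); COOH at 240° is gauche with OCH3 at 180° (0.8). Total 4.4 kcal/mol.
E(D) − E(A) = 4.5 − 4.4 = +0.1 kcal/mol.

+0.1 kcal/mol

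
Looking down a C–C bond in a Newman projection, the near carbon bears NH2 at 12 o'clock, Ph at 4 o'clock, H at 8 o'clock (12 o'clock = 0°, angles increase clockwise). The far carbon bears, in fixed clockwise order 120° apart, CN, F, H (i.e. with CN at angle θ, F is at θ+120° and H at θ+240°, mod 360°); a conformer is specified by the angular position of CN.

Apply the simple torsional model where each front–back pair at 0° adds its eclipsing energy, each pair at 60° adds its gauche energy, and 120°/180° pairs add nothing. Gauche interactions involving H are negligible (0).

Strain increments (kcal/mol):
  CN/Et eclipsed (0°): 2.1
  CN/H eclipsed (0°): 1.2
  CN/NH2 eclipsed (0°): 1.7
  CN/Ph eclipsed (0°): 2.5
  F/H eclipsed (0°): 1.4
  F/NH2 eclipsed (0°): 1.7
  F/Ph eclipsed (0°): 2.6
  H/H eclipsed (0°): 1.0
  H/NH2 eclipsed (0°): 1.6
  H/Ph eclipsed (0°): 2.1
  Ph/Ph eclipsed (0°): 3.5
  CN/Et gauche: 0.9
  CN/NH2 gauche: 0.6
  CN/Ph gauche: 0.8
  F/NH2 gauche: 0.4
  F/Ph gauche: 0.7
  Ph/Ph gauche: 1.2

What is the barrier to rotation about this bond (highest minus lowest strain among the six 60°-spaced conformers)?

CN at 0° (eclipsed): NH2(0°)/CN(0°) eclipsed 1.7; Ph(120°)/F(120°) eclipsed 2.6; H(240°)/H(240°) eclipsed 1.0 → 5.3 kcal/mol.
CN at 60° (staggered): NH2(0°)/CN(60°) gauche 0.6; Ph(120°)/CN(60°) gauche 0.8; Ph(120°)/F(180°) gauche 0.7 → 2.1 kcal/mol.
CN at 120° (eclipsed): NH2(0°)/H(0°) eclipsed 1.6; Ph(120°)/CN(120°) eclipsed 2.5; H(240°)/F(240°) eclipsed 1.4 → 5.5 kcal/mol.
CN at 180° (staggered): NH2(0°)/F(300°) gauche 0.4; Ph(120°)/CN(180°) gauche 0.8 → 1.2 kcal/mol.
CN at 240° (eclipsed): NH2(0°)/F(0°) eclipsed 1.7; Ph(120°)/H(120°) eclipsed 2.1; H(240°)/CN(240°) eclipsed 1.2 → 5.0 kcal/mol.
CN at 300° (staggered): NH2(0°)/CN(300°) gauche 0.6; NH2(0°)/F(60°) gauche 0.4; Ph(120°)/F(60°) gauche 0.7 → 1.7 kcal/mol.
Max at 120° (5.5 kcal/mol), min at 180° (1.2 kcal/mol); barrier = 4.3 kcal/mol.

4.3 kcal/mol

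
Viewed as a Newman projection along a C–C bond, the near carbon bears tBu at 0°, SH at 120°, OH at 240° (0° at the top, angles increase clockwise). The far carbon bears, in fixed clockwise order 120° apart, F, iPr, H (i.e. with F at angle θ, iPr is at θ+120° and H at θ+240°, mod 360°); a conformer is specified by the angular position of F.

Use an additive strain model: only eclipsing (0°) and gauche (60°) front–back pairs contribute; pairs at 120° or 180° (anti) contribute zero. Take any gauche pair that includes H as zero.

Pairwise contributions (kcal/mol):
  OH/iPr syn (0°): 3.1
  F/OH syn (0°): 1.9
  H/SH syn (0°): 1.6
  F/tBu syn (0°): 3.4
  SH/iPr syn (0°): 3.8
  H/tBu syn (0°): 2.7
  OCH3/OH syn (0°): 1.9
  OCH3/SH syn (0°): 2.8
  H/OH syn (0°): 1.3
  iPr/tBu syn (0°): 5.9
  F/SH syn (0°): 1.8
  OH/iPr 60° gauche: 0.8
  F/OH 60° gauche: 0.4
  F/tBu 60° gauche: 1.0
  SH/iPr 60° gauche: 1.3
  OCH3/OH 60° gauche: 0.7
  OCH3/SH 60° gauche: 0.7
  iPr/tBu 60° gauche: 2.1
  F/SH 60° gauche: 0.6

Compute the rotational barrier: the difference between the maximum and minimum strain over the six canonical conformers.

F at 0° (eclipsed): tBu(0°)/F(0°) eclipsed 3.4; SH(120°)/iPr(120°) eclipsed 3.8; OH(240°)/H(240°) eclipsed 1.3 → 8.5 kcal/mol.
F at 60° (staggered): tBu(0°)/F(60°) gauche 1.0; SH(120°)/F(60°) gauche 0.6; SH(120°)/iPr(180°) gauche 1.3; OH(240°)/iPr(180°) gauche 0.8 → 3.7 kcal/mol.
F at 120° (eclipsed): tBu(0°)/H(0°) eclipsed 2.7; SH(120°)/F(120°) eclipsed 1.8; OH(240°)/iPr(240°) eclipsed 3.1 → 7.6 kcal/mol.
F at 180° (staggered): tBu(0°)/iPr(300°) gauche 2.1; SH(120°)/F(180°) gauche 0.6; OH(240°)/F(180°) gauche 0.4; OH(240°)/iPr(300°) gauche 0.8 → 3.9 kcal/mol.
F at 240° (eclipsed): tBu(0°)/iPr(0°) eclipsed 5.9; SH(120°)/H(120°) eclipsed 1.6; OH(240°)/F(240°) eclipsed 1.9 → 9.4 kcal/mol.
F at 300° (staggered): tBu(0°)/F(300°) gauche 1.0; tBu(0°)/iPr(60°) gauche 2.1; SH(120°)/iPr(60°) gauche 1.3; OH(240°)/F(300°) gauche 0.4 → 4.8 kcal/mol.
Max at 240° (9.4 kcal/mol), min at 60° (3.7 kcal/mol); barrier = 5.7 kcal/mol.

5.7 kcal/mol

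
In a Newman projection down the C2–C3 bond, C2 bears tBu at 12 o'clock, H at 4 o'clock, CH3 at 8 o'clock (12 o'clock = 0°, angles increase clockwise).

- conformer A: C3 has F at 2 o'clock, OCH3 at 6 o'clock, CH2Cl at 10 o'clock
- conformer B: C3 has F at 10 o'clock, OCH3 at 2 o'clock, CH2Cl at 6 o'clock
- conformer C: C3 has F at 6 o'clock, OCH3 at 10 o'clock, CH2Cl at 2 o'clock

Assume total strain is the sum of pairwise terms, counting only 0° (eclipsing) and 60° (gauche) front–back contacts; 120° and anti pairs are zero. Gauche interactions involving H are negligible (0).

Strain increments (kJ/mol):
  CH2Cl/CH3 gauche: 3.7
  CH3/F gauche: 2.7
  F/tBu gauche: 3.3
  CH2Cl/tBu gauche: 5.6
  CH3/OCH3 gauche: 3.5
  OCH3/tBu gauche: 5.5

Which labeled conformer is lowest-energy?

B

A (staggered): tBu–F gauche, tBu–CH2Cl gauche, CH3–OCH3 gauche, CH3–CH2Cl gauche; 3.3 + 5.6 + 3.5 + 3.7 = 16.1 kJ/mol.
B (staggered): tBu–F gauche, tBu–OCH3 gauche, CH3–F gauche, CH3–CH2Cl gauche; 3.3 + 5.5 + 2.7 + 3.7 = 15.2 kJ/mol.
C (staggered): tBu–OCH3 gauche, tBu–CH2Cl gauche, CH3–F gauche, CH3–OCH3 gauche; 5.5 + 5.6 + 2.7 + 3.5 = 17.3 kJ/mol.
B has the lowest total (15.2 kJ/mol).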